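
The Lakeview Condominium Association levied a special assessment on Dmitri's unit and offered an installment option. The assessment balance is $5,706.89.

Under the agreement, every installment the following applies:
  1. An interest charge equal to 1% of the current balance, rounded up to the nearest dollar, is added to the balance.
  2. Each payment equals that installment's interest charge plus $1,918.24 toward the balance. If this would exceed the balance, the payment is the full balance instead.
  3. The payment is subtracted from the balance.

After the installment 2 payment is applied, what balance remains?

# | Opening | Interest | Payment | End bal
1 | $5,706.89 | $58.00 | $1,976.24 | $3,788.65
2 | $3,788.65 | $38.00 | $1,956.24 | $1,870.41

$1,870.41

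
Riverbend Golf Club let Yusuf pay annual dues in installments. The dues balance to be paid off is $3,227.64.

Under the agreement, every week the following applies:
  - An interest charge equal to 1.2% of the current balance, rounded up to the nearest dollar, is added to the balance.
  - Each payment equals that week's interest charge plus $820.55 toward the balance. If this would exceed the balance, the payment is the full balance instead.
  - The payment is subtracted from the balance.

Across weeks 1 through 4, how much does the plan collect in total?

Week 1: opening $3,227.64; interest $39.00 → $3,266.64; payment $859.55; balance $2,407.09
Week 2: opening $2,407.09; interest $29.00 → $2,436.09; payment $849.55; balance $1,586.54
Week 3: opening $1,586.54; interest $20.00 → $1,606.54; payment $840.55; balance $765.99
Week 4: opening $765.99; interest $10.00 → $775.99; payment $775.99; balance $0.00
Total paid: $3,325.64

$3,325.64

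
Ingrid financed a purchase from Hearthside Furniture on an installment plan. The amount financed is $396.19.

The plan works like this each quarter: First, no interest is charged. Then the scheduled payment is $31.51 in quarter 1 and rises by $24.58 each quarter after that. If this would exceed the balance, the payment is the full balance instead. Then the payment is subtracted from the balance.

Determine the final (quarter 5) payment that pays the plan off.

# | Opening | Payment | End bal
1 | $396.19 | $31.51 | $364.68
2 | $364.68 | $56.09 | $308.59
3 | $308.59 | $80.67 | $227.92
4 | $227.92 | $105.25 | $122.67
5 | $122.67 | $122.67 | $0.00

$122.67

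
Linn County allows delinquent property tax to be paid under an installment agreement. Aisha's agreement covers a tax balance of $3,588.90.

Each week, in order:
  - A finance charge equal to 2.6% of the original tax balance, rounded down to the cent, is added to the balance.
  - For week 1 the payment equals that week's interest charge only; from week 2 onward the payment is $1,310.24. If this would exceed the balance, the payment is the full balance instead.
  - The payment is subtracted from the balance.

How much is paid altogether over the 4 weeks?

$3,962.14

# | Opening | Interest | Payment | End bal
1 | $3,588.90 | $93.31 | $93.31 | $3,588.90
2 | $3,588.90 | $93.31 | $1,310.24 | $2,371.97
3 | $2,371.97 | $93.31 | $1,310.24 | $1,155.04
4 | $1,155.04 | $93.31 | $1,248.35 | $0.00
Total paid: $3,962.14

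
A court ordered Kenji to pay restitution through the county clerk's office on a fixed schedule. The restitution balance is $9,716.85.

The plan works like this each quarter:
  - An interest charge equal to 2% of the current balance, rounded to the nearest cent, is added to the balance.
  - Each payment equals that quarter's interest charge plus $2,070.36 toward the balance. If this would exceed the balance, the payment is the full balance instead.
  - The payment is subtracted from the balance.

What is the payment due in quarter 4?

$2,140.48

Quarter 1: $9,716.85 +$194.34 interest = $9,911.19; pay $2,264.70 → $7,646.49
Quarter 2: $7,646.49 +$152.93 interest = $7,799.42; pay $2,223.29 → $5,576.13
Quarter 3: $5,576.13 +$111.52 interest = $5,687.65; pay $2,181.88 → $3,505.77
Quarter 4: $3,505.77 +$70.12 interest = $3,575.89; pay $2,140.48 → $1,435.41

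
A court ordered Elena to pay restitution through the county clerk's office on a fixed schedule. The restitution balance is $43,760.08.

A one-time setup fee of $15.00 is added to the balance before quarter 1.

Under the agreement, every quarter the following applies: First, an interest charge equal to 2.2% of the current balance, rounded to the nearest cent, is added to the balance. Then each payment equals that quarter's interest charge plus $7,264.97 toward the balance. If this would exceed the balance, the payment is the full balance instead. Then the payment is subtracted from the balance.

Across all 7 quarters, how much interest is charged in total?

Quarter 1: $43,775.08 +$963.05 interest = $44,738.13; pay $8,228.02 → $36,510.11
Quarter 2: $36,510.11 +$803.22 interest = $37,313.33; pay $8,068.19 → $29,245.14
Quarter 3: $29,245.14 +$643.39 interest = $29,888.53; pay $7,908.36 → $21,980.17
Quarter 4: $21,980.17 +$483.56 interest = $22,463.73; pay $7,748.53 → $14,715.20
Quarter 5: $14,715.20 +$323.73 interest = $15,038.93; pay $7,588.70 → $7,450.23
Quarter 6: $7,450.23 +$163.91 interest = $7,614.14; pay $7,428.88 → $185.26
Quarter 7: $185.26 +$4.08 interest = $189.34; pay $189.34 → $0.00
Total interest: $963.05 + $803.22 + $643.39 + $483.56 + $323.73 + $163.91 + $4.08 = $3,384.94

$3,384.94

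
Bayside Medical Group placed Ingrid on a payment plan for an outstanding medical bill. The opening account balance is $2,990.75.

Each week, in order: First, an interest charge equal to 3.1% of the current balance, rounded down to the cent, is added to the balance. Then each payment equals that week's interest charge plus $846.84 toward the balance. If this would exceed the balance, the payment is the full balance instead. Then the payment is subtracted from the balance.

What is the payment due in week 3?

$887.04

Week 1: opening $2,990.75; interest $92.71 → $3,083.46; payment $939.55; balance $2,143.91
Week 2: opening $2,143.91; interest $66.46 → $2,210.37; payment $913.30; balance $1,297.07
Week 3: opening $1,297.07; interest $40.20 → $1,337.27; payment $887.04; balance $450.23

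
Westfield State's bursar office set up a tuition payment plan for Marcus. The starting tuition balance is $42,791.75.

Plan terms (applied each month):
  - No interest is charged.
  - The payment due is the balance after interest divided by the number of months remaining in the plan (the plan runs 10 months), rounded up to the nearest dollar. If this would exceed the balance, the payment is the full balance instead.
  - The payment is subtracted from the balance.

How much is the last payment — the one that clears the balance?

$4,278.75

Month 1: opening $42,791.75; payment $4,280.00; balance $38,511.75
Month 2: opening $38,511.75; payment $4,280.00; balance $34,231.75
Month 3: opening $34,231.75; payment $4,279.00; balance $29,952.75
Month 4: opening $29,952.75; payment $4,279.00; balance $25,673.75
Month 5: opening $25,673.75; payment $4,279.00; balance $21,394.75
Month 6: opening $21,394.75; payment $4,279.00; balance $17,115.75
Month 7: opening $17,115.75; payment $4,279.00; balance $12,836.75
Month 8: opening $12,836.75; payment $4,279.00; balance $8,557.75
Month 9: opening $8,557.75; payment $4,279.00; balance $4,278.75
Month 10: opening $4,278.75; payment $4,278.75; balance $0.00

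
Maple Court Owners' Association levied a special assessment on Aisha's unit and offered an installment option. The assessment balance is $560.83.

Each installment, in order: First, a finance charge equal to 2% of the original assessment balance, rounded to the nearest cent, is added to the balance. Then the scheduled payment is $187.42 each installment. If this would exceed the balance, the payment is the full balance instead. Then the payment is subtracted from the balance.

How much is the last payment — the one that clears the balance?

$43.45

# | Opening | Interest | Payment | End bal
1 | $560.83 | $11.22 | $187.42 | $384.63
2 | $384.63 | $11.22 | $187.42 | $208.43
3 | $208.43 | $11.22 | $187.42 | $32.23
4 | $32.23 | $11.22 | $43.45 | $0.00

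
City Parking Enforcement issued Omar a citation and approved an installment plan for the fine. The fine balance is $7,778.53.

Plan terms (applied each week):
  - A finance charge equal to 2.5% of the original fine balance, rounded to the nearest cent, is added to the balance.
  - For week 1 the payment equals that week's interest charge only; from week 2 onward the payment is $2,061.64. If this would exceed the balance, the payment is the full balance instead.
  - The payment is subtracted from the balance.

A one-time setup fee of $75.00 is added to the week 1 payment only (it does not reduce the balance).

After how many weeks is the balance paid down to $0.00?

Week 1: $7,778.53 +$194.46 interest = $7,972.99; pay $194.46 (+ $75.00 fee) → $7,778.53
Week 2: $7,778.53 +$194.46 interest = $7,972.99; pay $2,061.64 → $5,911.35
Week 3: $5,911.35 +$194.46 interest = $6,105.81; pay $2,061.64 → $4,044.17
Week 4: $4,044.17 +$194.46 interest = $4,238.63; pay $2,061.64 → $2,176.99
Week 5: $2,176.99 +$194.46 interest = $2,371.45; pay $2,061.64 → $309.81
Week 6: $309.81 +$194.46 interest = $504.27; pay $504.27 → $0.00
Balance reaches $0.00 in week 6.

6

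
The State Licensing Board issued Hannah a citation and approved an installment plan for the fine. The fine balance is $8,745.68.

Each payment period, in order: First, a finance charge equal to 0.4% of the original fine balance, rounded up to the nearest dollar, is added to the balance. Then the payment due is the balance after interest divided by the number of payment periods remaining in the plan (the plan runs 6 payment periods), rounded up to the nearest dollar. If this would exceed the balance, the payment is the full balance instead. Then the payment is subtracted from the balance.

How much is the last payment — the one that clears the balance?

$1,542.68

Payment period 1: $8,745.68 +$35.00 interest = $8,780.68; pay $1,464.00 → $7,316.68
Payment period 2: $7,316.68 +$35.00 interest = $7,351.68; pay $1,471.00 → $5,880.68
Payment period 3: $5,880.68 +$35.00 interest = $5,915.68; pay $1,479.00 → $4,436.68
Payment period 4: $4,436.68 +$35.00 interest = $4,471.68; pay $1,491.00 → $2,980.68
Payment period 5: $2,980.68 +$35.00 interest = $3,015.68; pay $1,508.00 → $1,507.68
Payment period 6: $1,507.68 +$35.00 interest = $1,542.68; pay $1,542.68 → $0.00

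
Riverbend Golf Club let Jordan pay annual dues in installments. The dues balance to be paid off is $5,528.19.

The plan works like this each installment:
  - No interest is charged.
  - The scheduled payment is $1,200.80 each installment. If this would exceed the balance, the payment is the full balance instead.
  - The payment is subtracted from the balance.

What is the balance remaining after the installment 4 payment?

$724.99

Installment 1: opening $5,528.19; payment $1,200.80; balance $4,327.39
Installment 2: opening $4,327.39; payment $1,200.80; balance $3,126.59
Installment 3: opening $3,126.59; payment $1,200.80; balance $1,925.79
Installment 4: opening $1,925.79; payment $1,200.80; balance $724.99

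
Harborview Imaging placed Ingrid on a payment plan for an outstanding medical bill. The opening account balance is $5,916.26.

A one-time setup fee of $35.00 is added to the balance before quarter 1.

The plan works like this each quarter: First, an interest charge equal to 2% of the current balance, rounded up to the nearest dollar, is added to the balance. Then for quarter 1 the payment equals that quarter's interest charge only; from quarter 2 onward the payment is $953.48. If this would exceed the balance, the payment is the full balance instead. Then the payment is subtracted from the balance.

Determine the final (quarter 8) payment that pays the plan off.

Quarter 1: $5,951.26 +$120.00 interest = $6,071.26; pay $120.00 → $5,951.26
Quarter 2: $5,951.26 +$120.00 interest = $6,071.26; pay $953.48 → $5,117.78
Quarter 3: $5,117.78 +$103.00 interest = $5,220.78; pay $953.48 → $4,267.30
Quarter 4: $4,267.30 +$86.00 interest = $4,353.30; pay $953.48 → $3,399.82
Quarter 5: $3,399.82 +$68.00 interest = $3,467.82; pay $953.48 → $2,514.34
Quarter 6: $2,514.34 +$51.00 interest = $2,565.34; pay $953.48 → $1,611.86
Quarter 7: $1,611.86 +$33.00 interest = $1,644.86; pay $953.48 → $691.38
Quarter 8: $691.38 +$14.00 interest = $705.38; pay $705.38 → $0.00

$705.38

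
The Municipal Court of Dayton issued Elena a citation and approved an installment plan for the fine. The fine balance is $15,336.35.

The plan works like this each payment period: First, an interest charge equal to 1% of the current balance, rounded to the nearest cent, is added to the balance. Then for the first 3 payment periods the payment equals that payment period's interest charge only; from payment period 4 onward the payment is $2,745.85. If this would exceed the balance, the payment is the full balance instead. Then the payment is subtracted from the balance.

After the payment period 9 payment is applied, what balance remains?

$0.00

Payment period 1: opening $15,336.35; interest $153.36 → $15,489.71; payment $153.36; balance $15,336.35
Payment period 2: opening $15,336.35; interest $153.36 → $15,489.71; payment $153.36; balance $15,336.35
Payment period 3: opening $15,336.35; interest $153.36 → $15,489.71; payment $153.36; balance $15,336.35
Payment period 4: opening $15,336.35; interest $153.36 → $15,489.71; payment $2,745.85; balance $12,743.86
Payment period 5: opening $12,743.86; interest $127.44 → $12,871.30; payment $2,745.85; balance $10,125.45
Payment period 6: opening $10,125.45; interest $101.25 → $10,226.70; payment $2,745.85; balance $7,480.85
Payment period 7: opening $7,480.85; interest $74.81 → $7,555.66; payment $2,745.85; balance $4,809.81
Payment period 8: opening $4,809.81; interest $48.10 → $4,857.91; payment $2,745.85; balance $2,112.06
Payment period 9: opening $2,112.06; interest $21.12 → $2,133.18; payment $2,133.18; balance $0.00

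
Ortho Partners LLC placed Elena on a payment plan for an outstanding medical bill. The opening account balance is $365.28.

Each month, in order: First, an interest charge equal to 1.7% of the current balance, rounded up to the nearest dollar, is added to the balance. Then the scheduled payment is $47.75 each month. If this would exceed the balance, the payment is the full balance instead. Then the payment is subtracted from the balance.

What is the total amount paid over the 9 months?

$400.28

Month 1: $365.28 +$7.00 interest = $372.28; pay $47.75 → $324.53
Month 2: $324.53 +$6.00 interest = $330.53; pay $47.75 → $282.78
Month 3: $282.78 +$5.00 interest = $287.78; pay $47.75 → $240.03
Month 4: $240.03 +$5.00 interest = $245.03; pay $47.75 → $197.28
Month 5: $197.28 +$4.00 interest = $201.28; pay $47.75 → $153.53
Month 6: $153.53 +$3.00 interest = $156.53; pay $47.75 → $108.78
Month 7: $108.78 +$2.00 interest = $110.78; pay $47.75 → $63.03
Month 8: $63.03 +$2.00 interest = $65.03; pay $47.75 → $17.28
Month 9: $17.28 +$1.00 interest = $18.28; pay $18.28 → $0.00
Total paid: $400.28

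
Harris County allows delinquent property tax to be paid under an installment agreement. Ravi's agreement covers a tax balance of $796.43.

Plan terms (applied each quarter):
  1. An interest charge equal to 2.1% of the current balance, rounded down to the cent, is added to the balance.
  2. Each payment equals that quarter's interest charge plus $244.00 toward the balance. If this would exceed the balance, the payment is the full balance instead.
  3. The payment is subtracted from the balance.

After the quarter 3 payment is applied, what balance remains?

Quarter 1: $796.43 +$16.72 interest = $813.15; pay $260.72 → $552.43
Quarter 2: $552.43 +$11.60 interest = $564.03; pay $255.60 → $308.43
Quarter 3: $308.43 +$6.47 interest = $314.90; pay $250.47 → $64.43

$64.43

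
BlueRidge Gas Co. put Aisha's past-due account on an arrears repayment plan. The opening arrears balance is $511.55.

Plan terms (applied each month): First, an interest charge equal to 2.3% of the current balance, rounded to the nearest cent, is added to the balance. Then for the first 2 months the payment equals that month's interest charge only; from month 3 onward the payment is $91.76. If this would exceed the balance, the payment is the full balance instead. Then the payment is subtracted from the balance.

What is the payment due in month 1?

Month 1: $511.55 +$11.77 interest = $523.32; pay $11.77 → $511.55

$11.77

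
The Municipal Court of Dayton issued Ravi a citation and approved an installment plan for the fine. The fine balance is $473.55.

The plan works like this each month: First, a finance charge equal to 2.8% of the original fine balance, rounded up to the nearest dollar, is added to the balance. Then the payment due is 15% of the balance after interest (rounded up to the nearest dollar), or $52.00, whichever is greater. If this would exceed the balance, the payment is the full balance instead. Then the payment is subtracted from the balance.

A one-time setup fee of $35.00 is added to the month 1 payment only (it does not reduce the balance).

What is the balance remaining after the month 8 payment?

Month 1: $473.55 +$14.00 interest = $487.55; pay $74.00 (+ $35.00 fee) → $413.55
Month 2: $413.55 +$14.00 interest = $427.55; pay $65.00 → $362.55
Month 3: $362.55 +$14.00 interest = $376.55; pay $57.00 → $319.55
Month 4: $319.55 +$14.00 interest = $333.55; pay $52.00 → $281.55
Month 5: $281.55 +$14.00 interest = $295.55; pay $52.00 → $243.55
Month 6: $243.55 +$14.00 interest = $257.55; pay $52.00 → $205.55
Month 7: $205.55 +$14.00 interest = $219.55; pay $52.00 → $167.55
Month 8: $167.55 +$14.00 interest = $181.55; pay $52.00 → $129.55

$129.55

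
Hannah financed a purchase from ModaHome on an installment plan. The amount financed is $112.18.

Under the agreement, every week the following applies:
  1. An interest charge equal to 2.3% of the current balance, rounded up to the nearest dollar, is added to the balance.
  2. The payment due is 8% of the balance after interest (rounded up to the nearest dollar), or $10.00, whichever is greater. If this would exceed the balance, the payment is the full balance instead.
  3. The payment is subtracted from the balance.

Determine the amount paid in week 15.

Week 1: opening $112.18; interest $3.00 → $115.18; payment $10.00; balance $105.18
Week 2: opening $105.18; interest $3.00 → $108.18; payment $10.00; balance $98.18
Week 3: opening $98.18; interest $3.00 → $101.18; payment $10.00; balance $91.18
Week 4: opening $91.18; interest $3.00 → $94.18; payment $10.00; balance $84.18
Week 5: opening $84.18; interest $2.00 → $86.18; payment $10.00; balance $76.18
Week 6: opening $76.18; interest $2.00 → $78.18; payment $10.00; balance $68.18
Week 7: opening $68.18; interest $2.00 → $70.18; payment $10.00; balance $60.18
Week 8: opening $60.18; interest $2.00 → $62.18; payment $10.00; balance $52.18
Week 9: opening $52.18; interest $2.00 → $54.18; payment $10.00; balance $44.18
Week 10: opening $44.18; interest $2.00 → $46.18; payment $10.00; balance $36.18
Week 11: opening $36.18; interest $1.00 → $37.18; payment $10.00; balance $27.18
Week 12: opening $27.18; interest $1.00 → $28.18; payment $10.00; balance $18.18
Week 13: opening $18.18; interest $1.00 → $19.18; payment $10.00; balance $9.18
Week 14: opening $9.18; interest $1.00 → $10.18; payment $10.00; balance $0.18
Week 15: opening $0.18; interest $1.00 → $1.18; payment $1.18; balance $0.00

$1.18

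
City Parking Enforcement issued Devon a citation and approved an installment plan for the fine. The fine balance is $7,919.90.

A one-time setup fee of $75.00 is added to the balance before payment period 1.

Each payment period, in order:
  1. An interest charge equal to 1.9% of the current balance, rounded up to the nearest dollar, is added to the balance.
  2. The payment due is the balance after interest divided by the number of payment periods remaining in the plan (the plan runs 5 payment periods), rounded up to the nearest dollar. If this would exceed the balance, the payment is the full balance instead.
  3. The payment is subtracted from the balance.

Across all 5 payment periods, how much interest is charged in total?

$469.00

Payment period 1: opening $7,994.90; interest $152.00 → $8,146.90; payment $1,630.00; balance $6,516.90
Payment period 2: opening $6,516.90; interest $124.00 → $6,640.90; payment $1,661.00; balance $4,979.90
Payment period 3: opening $4,979.90; interest $95.00 → $5,074.90; payment $1,692.00; balance $3,382.90
Payment period 4: opening $3,382.90; interest $65.00 → $3,447.90; payment $1,724.00; balance $1,723.90
Payment period 5: opening $1,723.90; interest $33.00 → $1,756.90; payment $1,756.90; balance $0.00
Total interest: $152.00 + $124.00 + $95.00 + $65.00 + $33.00 = $469.00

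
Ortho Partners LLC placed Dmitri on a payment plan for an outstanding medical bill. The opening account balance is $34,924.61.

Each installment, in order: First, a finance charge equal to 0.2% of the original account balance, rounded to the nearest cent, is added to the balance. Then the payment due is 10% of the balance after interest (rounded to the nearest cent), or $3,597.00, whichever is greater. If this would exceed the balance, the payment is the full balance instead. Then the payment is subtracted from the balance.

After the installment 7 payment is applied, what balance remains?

$10,234.56

Installment 1: $34,924.61 +$69.85 interest = $34,994.46; pay $3,597.00 → $31,397.46
Installment 2: $31,397.46 +$69.85 interest = $31,467.31; pay $3,597.00 → $27,870.31
Installment 3: $27,870.31 +$69.85 interest = $27,940.16; pay $3,597.00 → $24,343.16
Installment 4: $24,343.16 +$69.85 interest = $24,413.01; pay $3,597.00 → $20,816.01
Installment 5: $20,816.01 +$69.85 interest = $20,885.86; pay $3,597.00 → $17,288.86
Installment 6: $17,288.86 +$69.85 interest = $17,358.71; pay $3,597.00 → $13,761.71
Installment 7: $13,761.71 +$69.85 interest = $13,831.56; pay $3,597.00 → $10,234.56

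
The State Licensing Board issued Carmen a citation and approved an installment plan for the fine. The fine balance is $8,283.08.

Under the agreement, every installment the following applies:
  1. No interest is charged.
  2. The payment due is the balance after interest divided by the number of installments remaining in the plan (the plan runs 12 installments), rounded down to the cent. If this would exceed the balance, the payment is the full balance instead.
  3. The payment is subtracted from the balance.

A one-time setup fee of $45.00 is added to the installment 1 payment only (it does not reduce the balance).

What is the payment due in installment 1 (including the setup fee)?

Installment 1: opening $8,283.08; payment $690.25 (+ $45.00 fee); balance $7,592.83

$735.25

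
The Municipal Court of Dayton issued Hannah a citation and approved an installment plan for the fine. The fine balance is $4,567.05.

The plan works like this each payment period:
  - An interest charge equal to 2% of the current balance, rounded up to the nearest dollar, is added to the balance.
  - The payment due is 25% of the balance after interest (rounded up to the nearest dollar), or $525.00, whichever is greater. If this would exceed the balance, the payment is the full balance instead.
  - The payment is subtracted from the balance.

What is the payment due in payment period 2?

Payment period 1: opening $4,567.05; interest $92.00 → $4,659.05; payment $1,165.00; balance $3,494.05
Payment period 2: opening $3,494.05; interest $70.00 → $3,564.05; payment $892.00; balance $2,672.05

$892.00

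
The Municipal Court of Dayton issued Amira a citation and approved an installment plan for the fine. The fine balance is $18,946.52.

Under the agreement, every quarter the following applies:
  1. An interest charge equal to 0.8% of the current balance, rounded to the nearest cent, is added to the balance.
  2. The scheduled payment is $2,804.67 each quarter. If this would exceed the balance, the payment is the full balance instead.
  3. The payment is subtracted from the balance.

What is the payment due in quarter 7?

Quarter 1: $18,946.52 +$151.57 interest = $19,098.09; pay $2,804.67 → $16,293.42
Quarter 2: $16,293.42 +$130.35 interest = $16,423.77; pay $2,804.67 → $13,619.10
Quarter 3: $13,619.10 +$108.95 interest = $13,728.05; pay $2,804.67 → $10,923.38
Quarter 4: $10,923.38 +$87.39 interest = $11,010.77; pay $2,804.67 → $8,206.10
Quarter 5: $8,206.10 +$65.65 interest = $8,271.75; pay $2,804.67 → $5,467.08
Quarter 6: $5,467.08 +$43.74 interest = $5,510.82; pay $2,804.67 → $2,706.15
Quarter 7: $2,706.15 +$21.65 interest = $2,727.80; pay $2,727.80 → $0.00

$2,727.80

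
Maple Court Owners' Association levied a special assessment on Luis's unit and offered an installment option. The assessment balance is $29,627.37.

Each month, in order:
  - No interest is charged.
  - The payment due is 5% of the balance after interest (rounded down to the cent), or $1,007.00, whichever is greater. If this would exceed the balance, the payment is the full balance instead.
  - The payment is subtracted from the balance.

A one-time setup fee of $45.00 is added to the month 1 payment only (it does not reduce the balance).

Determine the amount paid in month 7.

$1,088.94

Month 1: $29,627.37 − $1,481.36 (+ $45.00 fee) → $28,146.01
Month 2: $28,146.01 − $1,407.30 → $26,738.71
Month 3: $26,738.71 − $1,336.93 → $25,401.78
Month 4: $25,401.78 − $1,270.08 → $24,131.70
Month 5: $24,131.70 − $1,206.58 → $22,925.12
Month 6: $22,925.12 − $1,146.25 → $21,778.87
Month 7: $21,778.87 − $1,088.94 → $20,689.93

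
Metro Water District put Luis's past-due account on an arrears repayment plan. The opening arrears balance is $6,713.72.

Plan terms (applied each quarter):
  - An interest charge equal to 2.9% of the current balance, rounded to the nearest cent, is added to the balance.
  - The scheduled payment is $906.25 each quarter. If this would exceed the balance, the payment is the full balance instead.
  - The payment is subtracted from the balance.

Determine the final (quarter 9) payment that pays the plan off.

$420.62

Quarter 1: $6,713.72 +$194.70 interest = $6,908.42; pay $906.25 → $6,002.17
Quarter 2: $6,002.17 +$174.06 interest = $6,176.23; pay $906.25 → $5,269.98
Quarter 3: $5,269.98 +$152.83 interest = $5,422.81; pay $906.25 → $4,516.56
Quarter 4: $4,516.56 +$130.98 interest = $4,647.54; pay $906.25 → $3,741.29
Quarter 5: $3,741.29 +$108.50 interest = $3,849.79; pay $906.25 → $2,943.54
Quarter 6: $2,943.54 +$85.36 interest = $3,028.90; pay $906.25 → $2,122.65
Quarter 7: $2,122.65 +$61.56 interest = $2,184.21; pay $906.25 → $1,277.96
Quarter 8: $1,277.96 +$37.06 interest = $1,315.02; pay $906.25 → $408.77
Quarter 9: $408.77 +$11.85 interest = $420.62; pay $420.62 → $0.00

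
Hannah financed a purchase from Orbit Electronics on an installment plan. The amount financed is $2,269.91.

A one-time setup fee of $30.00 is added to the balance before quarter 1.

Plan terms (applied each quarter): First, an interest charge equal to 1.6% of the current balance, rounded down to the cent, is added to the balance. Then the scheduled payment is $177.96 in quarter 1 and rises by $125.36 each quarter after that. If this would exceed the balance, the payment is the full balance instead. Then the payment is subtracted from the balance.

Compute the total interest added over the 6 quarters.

$145.54

Quarter 1: $2,299.91 +$36.79 interest = $2,336.70; pay $177.96 → $2,158.74
Quarter 2: $2,158.74 +$34.53 interest = $2,193.27; pay $303.32 → $1,889.95
Quarter 3: $1,889.95 +$30.23 interest = $1,920.18; pay $428.68 → $1,491.50
Quarter 4: $1,491.50 +$23.86 interest = $1,515.36; pay $554.04 → $961.32
Quarter 5: $961.32 +$15.38 interest = $976.70; pay $679.40 → $297.30
Quarter 6: $297.30 +$4.75 interest = $302.05; pay $302.05 → $0.00
Total interest: $36.79 + $34.53 + $30.23 + $23.86 + $15.38 + $4.75 = $145.54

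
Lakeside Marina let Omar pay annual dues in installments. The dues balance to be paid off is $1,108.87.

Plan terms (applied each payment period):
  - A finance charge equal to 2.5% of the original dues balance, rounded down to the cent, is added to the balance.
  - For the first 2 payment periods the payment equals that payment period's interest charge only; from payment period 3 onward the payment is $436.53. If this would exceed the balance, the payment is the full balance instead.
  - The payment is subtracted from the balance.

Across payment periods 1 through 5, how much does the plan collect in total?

$1,247.47

Payment period 1: opening $1,108.87; interest $27.72 → $1,136.59; payment $27.72; balance $1,108.87
Payment period 2: opening $1,108.87; interest $27.72 → $1,136.59; payment $27.72; balance $1,108.87
Payment period 3: opening $1,108.87; interest $27.72 → $1,136.59; payment $436.53; balance $700.06
Payment period 4: opening $700.06; interest $27.72 → $727.78; payment $436.53; balance $291.25
Payment period 5: opening $291.25; interest $27.72 → $318.97; payment $318.97; balance $0.00
Total paid: $1,247.47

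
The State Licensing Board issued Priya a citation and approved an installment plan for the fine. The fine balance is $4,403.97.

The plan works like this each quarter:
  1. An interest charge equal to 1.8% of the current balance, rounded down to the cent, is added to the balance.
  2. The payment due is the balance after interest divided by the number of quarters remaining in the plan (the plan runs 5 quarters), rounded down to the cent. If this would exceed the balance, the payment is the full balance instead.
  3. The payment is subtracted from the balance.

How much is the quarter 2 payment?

$912.78

# | Opening | Interest | Payment | End bal
1 | $4,403.97 | $79.27 | $896.64 | $3,586.60
2 | $3,586.60 | $64.55 | $912.78 | $2,738.37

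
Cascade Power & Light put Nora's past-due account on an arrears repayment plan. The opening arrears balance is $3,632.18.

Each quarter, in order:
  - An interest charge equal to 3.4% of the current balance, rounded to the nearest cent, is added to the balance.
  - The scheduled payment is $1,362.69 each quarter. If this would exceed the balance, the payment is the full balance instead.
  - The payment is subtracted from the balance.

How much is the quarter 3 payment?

$1,149.45

Quarter 1: opening $3,632.18; interest $123.49 → $3,755.67; payment $1,362.69; balance $2,392.98
Quarter 2: opening $2,392.98; interest $81.36 → $2,474.34; payment $1,362.69; balance $1,111.65
Quarter 3: opening $1,111.65; interest $37.80 → $1,149.45; payment $1,149.45; balance $0.00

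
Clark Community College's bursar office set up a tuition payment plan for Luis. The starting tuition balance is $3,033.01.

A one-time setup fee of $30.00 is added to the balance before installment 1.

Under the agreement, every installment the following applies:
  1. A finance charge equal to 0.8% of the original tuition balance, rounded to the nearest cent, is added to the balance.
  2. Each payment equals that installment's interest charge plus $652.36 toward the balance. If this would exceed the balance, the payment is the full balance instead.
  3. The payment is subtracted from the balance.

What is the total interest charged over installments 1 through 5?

$121.30

# | Opening | Interest | Payment | End bal
1 | $3,063.01 | $24.26 | $676.62 | $2,410.65
2 | $2,410.65 | $24.26 | $676.62 | $1,758.29
3 | $1,758.29 | $24.26 | $676.62 | $1,105.93
4 | $1,105.93 | $24.26 | $676.62 | $453.57
5 | $453.57 | $24.26 | $477.83 | $0.00
Total interest: $24.26 + $24.26 + $24.26 + $24.26 + $24.26 = $121.30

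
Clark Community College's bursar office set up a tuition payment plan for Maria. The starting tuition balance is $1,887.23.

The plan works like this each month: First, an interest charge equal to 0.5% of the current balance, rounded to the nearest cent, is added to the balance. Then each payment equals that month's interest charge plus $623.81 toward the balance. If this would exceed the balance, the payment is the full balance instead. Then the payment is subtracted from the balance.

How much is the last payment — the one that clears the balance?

$15.88

# | Opening | Interest | Payment | End bal
1 | $1,887.23 | $9.44 | $633.25 | $1,263.42
2 | $1,263.42 | $6.32 | $630.13 | $639.61
3 | $639.61 | $3.20 | $627.01 | $15.80
4 | $15.80 | $0.08 | $15.88 | $0.00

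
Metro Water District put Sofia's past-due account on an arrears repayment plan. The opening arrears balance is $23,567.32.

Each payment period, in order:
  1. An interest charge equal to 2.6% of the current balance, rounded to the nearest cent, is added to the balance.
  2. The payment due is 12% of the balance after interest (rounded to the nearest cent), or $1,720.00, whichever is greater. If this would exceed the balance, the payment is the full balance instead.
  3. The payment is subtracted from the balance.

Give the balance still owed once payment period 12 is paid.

Payment period 1: $23,567.32 +$612.75 interest = $24,180.07; pay $2,901.61 → $21,278.46
Payment period 2: $21,278.46 +$553.24 interest = $21,831.70; pay $2,619.80 → $19,211.90
Payment period 3: $19,211.90 +$499.51 interest = $19,711.41; pay $2,365.37 → $17,346.04
Payment period 4: $17,346.04 +$451.00 interest = $17,797.04; pay $2,135.64 → $15,661.40
Payment period 5: $15,661.40 +$407.20 interest = $16,068.60; pay $1,928.23 → $14,140.37
Payment period 6: $14,140.37 +$367.65 interest = $14,508.02; pay $1,740.96 → $12,767.06
Payment period 7: $12,767.06 +$331.94 interest = $13,099.00; pay $1,720.00 → $11,379.00
Payment period 8: $11,379.00 +$295.85 interest = $11,674.85; pay $1,720.00 → $9,954.85
Payment period 9: $9,954.85 +$258.83 interest = $10,213.68; pay $1,720.00 → $8,493.68
Payment period 10: $8,493.68 +$220.84 interest = $8,714.52; pay $1,720.00 → $6,994.52
Payment period 11: $6,994.52 +$181.86 interest = $7,176.38; pay $1,720.00 → $5,456.38
Payment period 12: $5,456.38 +$141.87 interest = $5,598.25; pay $1,720.00 → $3,878.25

$3,878.25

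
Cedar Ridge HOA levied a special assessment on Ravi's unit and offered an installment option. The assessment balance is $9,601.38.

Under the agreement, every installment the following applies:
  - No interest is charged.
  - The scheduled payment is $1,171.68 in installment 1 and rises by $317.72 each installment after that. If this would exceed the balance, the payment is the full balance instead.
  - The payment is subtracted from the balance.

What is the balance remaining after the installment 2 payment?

$6,940.30

Installment 1: opening $9,601.38; payment $1,171.68; balance $8,429.70
Installment 2: opening $8,429.70; payment $1,489.40; balance $6,940.30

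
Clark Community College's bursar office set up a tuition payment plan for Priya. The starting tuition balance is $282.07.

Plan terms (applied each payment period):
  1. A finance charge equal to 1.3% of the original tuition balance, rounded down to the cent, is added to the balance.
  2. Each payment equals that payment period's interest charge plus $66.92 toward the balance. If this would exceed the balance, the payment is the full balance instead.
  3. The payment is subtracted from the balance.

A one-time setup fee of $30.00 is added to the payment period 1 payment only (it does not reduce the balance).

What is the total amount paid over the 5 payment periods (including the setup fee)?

# | Opening | Interest | Payment | Fee | End bal
1 | $282.07 | $3.66 | $70.58 | $30.00 | $215.15
2 | $215.15 | $3.66 | $70.58 | — | $148.23
3 | $148.23 | $3.66 | $70.58 | — | $81.31
4 | $81.31 | $3.66 | $70.58 | — | $14.39
5 | $14.39 | $3.66 | $18.05 | — | $0.00
Total paid: $330.37

$330.37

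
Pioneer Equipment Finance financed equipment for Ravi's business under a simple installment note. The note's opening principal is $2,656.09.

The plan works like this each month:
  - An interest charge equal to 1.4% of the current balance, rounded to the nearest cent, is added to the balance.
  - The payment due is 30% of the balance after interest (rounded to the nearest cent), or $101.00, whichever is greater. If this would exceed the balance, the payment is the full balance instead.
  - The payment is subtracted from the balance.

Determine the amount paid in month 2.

Month 1: opening $2,656.09; interest $37.19 → $2,693.28; payment $807.98; balance $1,885.30
Month 2: opening $1,885.30; interest $26.39 → $1,911.69; payment $573.51; balance $1,338.18

$573.51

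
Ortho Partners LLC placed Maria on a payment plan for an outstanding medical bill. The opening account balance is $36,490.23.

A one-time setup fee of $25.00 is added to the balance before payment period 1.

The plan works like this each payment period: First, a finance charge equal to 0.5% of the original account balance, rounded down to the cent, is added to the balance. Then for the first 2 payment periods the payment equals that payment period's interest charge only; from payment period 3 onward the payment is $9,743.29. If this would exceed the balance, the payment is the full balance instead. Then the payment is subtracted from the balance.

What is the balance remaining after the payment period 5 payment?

Payment period 1: opening $36,515.23; interest $182.45 → $36,697.68; payment $182.45; balance $36,515.23
Payment period 2: opening $36,515.23; interest $182.45 → $36,697.68; payment $182.45; balance $36,515.23
Payment period 3: opening $36,515.23; interest $182.45 → $36,697.68; payment $9,743.29; balance $26,954.39
Payment period 4: opening $26,954.39; interest $182.45 → $27,136.84; payment $9,743.29; balance $17,393.55
Payment period 5: opening $17,393.55; interest $182.45 → $17,576.00; payment $9,743.29; balance $7,832.71

$7,832.71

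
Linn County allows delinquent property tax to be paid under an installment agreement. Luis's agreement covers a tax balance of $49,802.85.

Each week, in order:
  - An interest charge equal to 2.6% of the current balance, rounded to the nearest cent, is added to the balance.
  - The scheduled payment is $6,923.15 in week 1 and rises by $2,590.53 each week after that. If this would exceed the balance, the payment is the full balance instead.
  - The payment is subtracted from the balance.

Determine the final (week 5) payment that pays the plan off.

$10,857.20

Week 1: opening $49,802.85; interest $1,294.87 → $51,097.72; payment $6,923.15; balance $44,174.57
Week 2: opening $44,174.57; interest $1,148.54 → $45,323.11; payment $9,513.68; balance $35,809.43
Week 3: opening $35,809.43; interest $931.05 → $36,740.48; payment $12,104.21; balance $24,636.27
Week 4: opening $24,636.27; interest $640.54 → $25,276.81; payment $14,694.74; balance $10,582.07
Week 5: opening $10,582.07; interest $275.13 → $10,857.20; payment $10,857.20; balance $0.00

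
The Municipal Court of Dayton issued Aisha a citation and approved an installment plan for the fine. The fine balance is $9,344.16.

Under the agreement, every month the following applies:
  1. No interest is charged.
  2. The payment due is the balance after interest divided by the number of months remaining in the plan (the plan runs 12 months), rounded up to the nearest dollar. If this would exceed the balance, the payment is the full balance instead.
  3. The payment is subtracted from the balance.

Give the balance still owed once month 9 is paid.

# | Opening | Payment | End bal
1 | $9,344.16 | $779.00 | $8,565.16
2 | $8,565.16 | $779.00 | $7,786.16
3 | $7,786.16 | $779.00 | $7,007.16
4 | $7,007.16 | $779.00 | $6,228.16
5 | $6,228.16 | $779.00 | $5,449.16
6 | $5,449.16 | $779.00 | $4,670.16
7 | $4,670.16 | $779.00 | $3,891.16
8 | $3,891.16 | $779.00 | $3,112.16
9 | $3,112.16 | $779.00 | $2,333.16

$2,333.16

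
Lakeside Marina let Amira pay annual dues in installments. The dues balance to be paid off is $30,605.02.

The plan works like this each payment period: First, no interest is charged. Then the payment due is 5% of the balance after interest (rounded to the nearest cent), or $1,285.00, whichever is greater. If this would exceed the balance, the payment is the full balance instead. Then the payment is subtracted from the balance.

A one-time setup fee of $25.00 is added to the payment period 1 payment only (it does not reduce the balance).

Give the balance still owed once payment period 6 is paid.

$22,357.98

Payment period 1: opening $30,605.02; payment $1,530.25 (+ $25.00 fee); balance $29,074.77
Payment period 2: opening $29,074.77; payment $1,453.74; balance $27,621.03
Payment period 3: opening $27,621.03; payment $1,381.05; balance $26,239.98
Payment period 4: opening $26,239.98; payment $1,312.00; balance $24,927.98
Payment period 5: opening $24,927.98; payment $1,285.00; balance $23,642.98
Payment period 6: opening $23,642.98; payment $1,285.00; balance $22,357.98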